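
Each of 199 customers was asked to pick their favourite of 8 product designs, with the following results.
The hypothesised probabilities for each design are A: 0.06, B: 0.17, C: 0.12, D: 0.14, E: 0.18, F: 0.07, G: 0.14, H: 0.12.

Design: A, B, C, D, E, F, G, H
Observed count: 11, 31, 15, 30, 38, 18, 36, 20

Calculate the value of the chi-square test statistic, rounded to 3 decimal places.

Expected counts E_i = n·p_i: 199×0.06 = 11.94, 199×0.17 = 33.83, 199×0.12 = 23.88, 199×0.14 = 27.86, 199×0.18 = 35.82, 199×0.07 = 13.93, 199×0.14 = 27.86, 199×0.12 = 23.88.
A: (11 − 11.94)²/11.94 = 0.8836/11.94 = 0.0740
B: (31 − 33.83)²/33.83 = 8.0089/33.83 = 0.2367
C: (15 − 23.88)²/23.88 = 78.8544/23.88 = 3.3021
D: (30 − 27.86)²/27.86 = 4.5796/27.86 = 0.1644
E: (38 − 35.82)²/35.82 = 4.7524/35.82 = 0.1327
F: (18 − 13.93)²/13.93 = 16.5649/13.93 = 1.1892
G: (36 − 27.86)²/27.86 = 66.2596/27.86 = 2.3783
H: (20 − 23.88)²/23.88 = 15.0544/23.88 = 0.6304
Sum = 8.108

8.108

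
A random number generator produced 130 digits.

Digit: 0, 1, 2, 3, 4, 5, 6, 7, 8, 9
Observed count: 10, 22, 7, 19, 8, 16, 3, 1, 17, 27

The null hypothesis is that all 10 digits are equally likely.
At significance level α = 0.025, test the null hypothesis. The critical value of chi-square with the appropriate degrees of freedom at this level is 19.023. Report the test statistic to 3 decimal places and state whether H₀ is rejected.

50.154; reject

Under H₀ each category has probability 1/10, so each expected count is 130/10 = 13.
χ² = (10−13)²/13 + (22−13)²/13 + (7−13)²/13 + (19−13)²/13 + (8−13)²/13 + (16−13)²/13 + (3−13)²/13 + (1−13)²/13 + (17−13)²/13 + (27−13)²/13
   = 0.6923 + 6.2308 + 2.7692 + 2.7692 + 1.9231 + 0.6923 + 7.6923 + 11.0769 + 1.2308 + 15.0769
Sum = 50.154
df = 9. Since 50.154 > 19.023, we reject H₀.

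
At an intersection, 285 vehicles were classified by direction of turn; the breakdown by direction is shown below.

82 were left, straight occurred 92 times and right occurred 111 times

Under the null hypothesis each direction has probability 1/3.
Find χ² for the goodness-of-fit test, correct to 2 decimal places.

Under H₀ each category has probability 1/3, so each expected count is 285/3 = 95.
left: (82 − 95)²/95 = 169/95 = 1.779
straight: (92 − 95)²/95 = 9/95 = 0.095
right: (111 − 95)²/95 = 256/95 = 2.695
Sum = 4.57

4.57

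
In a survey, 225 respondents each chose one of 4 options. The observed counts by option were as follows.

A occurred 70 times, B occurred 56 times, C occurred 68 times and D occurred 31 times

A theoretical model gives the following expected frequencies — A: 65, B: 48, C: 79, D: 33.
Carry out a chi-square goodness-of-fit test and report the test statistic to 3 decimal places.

A: (70 − 65)²/65 = 25/65 = 0.3846
B: (56 − 48)²/48 = 64/48 = 1.3333
C: (68 − 79)²/79 = 121/79 = 1.5316
D: (31 − 33)²/33 = 4/33 = 0.1212
Sum = 3.371

3.371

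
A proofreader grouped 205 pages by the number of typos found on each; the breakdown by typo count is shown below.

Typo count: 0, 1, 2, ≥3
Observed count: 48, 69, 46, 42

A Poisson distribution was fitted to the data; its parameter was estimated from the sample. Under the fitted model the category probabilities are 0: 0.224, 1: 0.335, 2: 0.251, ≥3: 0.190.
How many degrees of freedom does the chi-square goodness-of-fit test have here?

2

There are k = 4 categories and 1 parameter estimated from the data, so df = 4 − 1 − 1 = 2.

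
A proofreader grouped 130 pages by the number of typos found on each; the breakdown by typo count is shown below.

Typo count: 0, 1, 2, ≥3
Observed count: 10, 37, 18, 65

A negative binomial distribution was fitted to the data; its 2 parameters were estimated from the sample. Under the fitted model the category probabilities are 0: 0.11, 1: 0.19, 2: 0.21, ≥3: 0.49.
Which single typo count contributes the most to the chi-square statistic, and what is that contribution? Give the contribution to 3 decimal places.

1, 6.125

Expected counts E_i = n·p_i: 130×0.11 = 14.3, 130×0.19 = 24.7, 130×0.21 = 27.3, 130×0.49 = 63.7.
cat         O        E   (O−E)²/E
0          10     14.3     1.2930
1          37     24.7     6.1251
2          18     27.3     3.1681
≥3         65     63.7     0.0265
The largest term is for 1: 6.125.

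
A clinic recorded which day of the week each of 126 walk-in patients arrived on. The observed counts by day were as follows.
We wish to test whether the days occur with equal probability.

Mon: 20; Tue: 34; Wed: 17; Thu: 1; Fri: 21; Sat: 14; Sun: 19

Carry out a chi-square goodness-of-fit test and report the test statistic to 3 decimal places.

32.000

Under H₀ each category has probability 1/7, so each expected count is 126/7 = 18.
Mon: (20 − 18)²/18 = 4/18 = 0.2222
Tue: (34 − 18)²/18 = 256/18 = 14.2222
Wed: (17 − 18)²/18 = 1/18 = 0.0556
Thu: (1 − 18)²/18 = 289/18 = 16.0556
Fri: (21 − 18)²/18 = 9/18 = 0.5000
Sat: (14 − 18)²/18 = 16/18 = 0.8889
Sun: (19 − 18)²/18 = 1/18 = 0.0556
Sum = 32.000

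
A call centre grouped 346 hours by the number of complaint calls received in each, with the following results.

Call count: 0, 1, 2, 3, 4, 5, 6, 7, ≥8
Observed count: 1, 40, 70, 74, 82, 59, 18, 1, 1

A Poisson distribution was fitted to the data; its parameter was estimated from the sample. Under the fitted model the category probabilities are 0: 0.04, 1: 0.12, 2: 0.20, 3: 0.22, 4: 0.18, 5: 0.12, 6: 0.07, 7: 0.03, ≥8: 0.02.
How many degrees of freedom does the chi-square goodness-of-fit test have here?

There are k = 9 categories and 1 parameter estimated from the data, so df = 9 − 1 − 1 = 7.

7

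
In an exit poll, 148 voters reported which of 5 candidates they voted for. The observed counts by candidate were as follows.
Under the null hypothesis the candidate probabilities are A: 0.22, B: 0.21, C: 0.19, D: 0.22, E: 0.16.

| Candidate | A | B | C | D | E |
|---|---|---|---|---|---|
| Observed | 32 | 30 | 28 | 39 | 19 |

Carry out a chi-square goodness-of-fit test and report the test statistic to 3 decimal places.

2.246

Expected counts E_i = n·p_i: 148×0.22 = 32.56, 148×0.21 = 31.08, 148×0.19 = 28.12, 148×0.22 = 32.56, 148×0.16 = 23.68.
cat         O        E   (O−E)²/E
A          32    32.56     0.0096
B          30    31.08     0.0375
C          28    28.12     0.0005
D          39    32.56     1.2738
E          19    23.68     0.9249
Sum = 2.246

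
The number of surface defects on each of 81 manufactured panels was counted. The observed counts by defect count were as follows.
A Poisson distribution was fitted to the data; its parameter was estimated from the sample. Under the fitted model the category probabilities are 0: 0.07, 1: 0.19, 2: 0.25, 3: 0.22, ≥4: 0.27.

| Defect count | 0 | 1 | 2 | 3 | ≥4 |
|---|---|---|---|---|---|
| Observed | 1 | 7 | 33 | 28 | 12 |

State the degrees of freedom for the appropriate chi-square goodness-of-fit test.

There are k = 5 categories and 1 parameter estimated from the data, so df = 5 − 1 − 1 = 3.

3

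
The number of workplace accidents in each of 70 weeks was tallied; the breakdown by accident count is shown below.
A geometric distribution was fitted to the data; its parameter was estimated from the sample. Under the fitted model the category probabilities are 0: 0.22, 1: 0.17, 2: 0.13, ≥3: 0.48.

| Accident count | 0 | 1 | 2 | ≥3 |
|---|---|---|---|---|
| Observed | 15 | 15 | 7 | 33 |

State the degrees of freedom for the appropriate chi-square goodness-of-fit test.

There are k = 4 categories and 1 parameter estimated from the data, so df = 4 − 1 − 1 = 2.

2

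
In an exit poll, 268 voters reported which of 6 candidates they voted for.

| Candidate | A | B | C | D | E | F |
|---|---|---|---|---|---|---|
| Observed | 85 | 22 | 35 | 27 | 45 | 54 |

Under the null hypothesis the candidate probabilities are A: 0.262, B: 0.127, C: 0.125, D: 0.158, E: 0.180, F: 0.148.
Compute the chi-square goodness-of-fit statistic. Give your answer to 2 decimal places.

18.40

Expected counts E_i = n·p_i: 268×0.262 = 70.216, 268×0.127 = 34.036, 268×0.125 = 33.5, 268×0.158 = 42.344, 268×0.180 = 48.24, 268×0.148 = 39.664.
cat         O        E   (O−E)²/E
A          85   70.216      3.113
B          22   34.036      4.256
C          35     33.5      0.067
D          27   42.344      5.560
E          45    48.24      0.218
F          54   39.664      5.182
Sum = 18.40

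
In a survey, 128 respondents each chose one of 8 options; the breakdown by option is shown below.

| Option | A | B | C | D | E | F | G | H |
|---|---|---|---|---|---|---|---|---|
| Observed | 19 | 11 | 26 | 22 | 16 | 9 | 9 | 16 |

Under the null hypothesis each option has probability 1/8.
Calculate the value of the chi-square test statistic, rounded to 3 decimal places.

Under H₀ each category has probability 1/8, so each expected count is 128/8 = 16.
A: (19 − 16)²/16 = 9/16 = 0.5625
B: (11 − 16)²/16 = 25/16 = 1.5625
C: (26 − 16)²/16 = 100/16 = 6.2500
D: (22 − 16)²/16 = 36/16 = 2.2500
E: (16 − 16)²/16 = 0/16 = 0.0000
F: (9 − 16)²/16 = 49/16 = 3.0625
G: (9 − 16)²/16 = 49/16 = 3.0625
H: (16 − 16)²/16 = 0/16 = 0.0000
Sum = 16.750

16.750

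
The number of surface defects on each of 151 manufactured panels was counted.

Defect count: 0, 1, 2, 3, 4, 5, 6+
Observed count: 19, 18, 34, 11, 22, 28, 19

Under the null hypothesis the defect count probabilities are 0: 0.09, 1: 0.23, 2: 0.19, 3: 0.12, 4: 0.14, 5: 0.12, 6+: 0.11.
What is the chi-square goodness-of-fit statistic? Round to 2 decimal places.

19.76

Expected counts E_i = n·p_i: 151×0.09 = 13.59, 151×0.23 = 34.73, 151×0.19 = 28.69, 151×0.12 = 18.12, 151×0.14 = 21.14, 151×0.12 = 18.12, 151×0.11 = 16.61.
0: (19 − 13.59)²/13.59 = 29.2681/13.59 = 2.154
1: (18 − 34.73)²/34.73 = 279.8929/34.73 = 8.059
2: (34 − 28.69)²/28.69 = 28.1961/28.69 = 0.983
3: (11 − 18.12)²/18.12 = 50.6944/18.12 = 2.798
4: (22 − 21.14)²/21.14 = 0.7396/21.14 = 0.035
5: (28 − 18.12)²/18.12 = 97.6144/18.12 = 5.387
6+: (19 − 16.61)²/16.61 = 5.7121/16.61 = 0.344
Sum = 19.76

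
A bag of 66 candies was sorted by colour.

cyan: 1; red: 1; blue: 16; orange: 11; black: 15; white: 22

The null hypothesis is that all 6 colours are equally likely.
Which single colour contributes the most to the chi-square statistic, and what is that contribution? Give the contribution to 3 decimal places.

white, 11.000

Under H₀ each category has probability 1/6, so each expected count is 66/6 = 11.
cat         O        E   (O−E)²/E
cyan        1       11     9.0909
red         1       11     9.0909
blue       16       11     2.2727
orange     11       11     0.0000
black      15       11     1.4545
white      22       11    11.0000
The largest term is for white: 11.000.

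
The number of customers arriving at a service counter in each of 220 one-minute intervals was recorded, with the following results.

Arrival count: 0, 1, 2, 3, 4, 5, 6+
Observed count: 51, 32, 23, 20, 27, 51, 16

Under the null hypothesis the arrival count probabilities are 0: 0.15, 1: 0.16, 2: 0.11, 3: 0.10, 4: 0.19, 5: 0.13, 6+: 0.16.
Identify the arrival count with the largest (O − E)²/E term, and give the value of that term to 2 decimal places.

Expected counts E_i = n·p_i: 220×0.15 = 33, 220×0.16 = 35.2, 220×0.11 = 24.2, 220×0.10 = 22, 220×0.19 = 41.8, 220×0.13 = 28.6, 220×0.16 = 35.2.
χ² = (51−33)²/33 + (32−35.2)²/35.2 + (23−24.2)²/24.2 + (20−22)²/22 + (27−41.8)²/41.8 + (51−28.6)²/28.6 + (16−35.2)²/35.2
   = 9.818 + 0.291 + 0.060 + 0.182 + 5.240 + 17.544 + 10.473
The largest term is for 5: 17.54.

5, 17.54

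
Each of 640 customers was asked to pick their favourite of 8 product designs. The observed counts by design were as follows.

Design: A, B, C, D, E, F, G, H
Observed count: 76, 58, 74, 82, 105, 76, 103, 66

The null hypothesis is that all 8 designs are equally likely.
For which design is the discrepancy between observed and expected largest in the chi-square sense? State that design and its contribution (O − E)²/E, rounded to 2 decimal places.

E, 7.81

Expected count for each of the 8 categories: 640/8 = 80.
cat         O        E   (O−E)²/E
A          76       80      0.200
B          58       80      6.050
C          74       80      0.450
D          82       80      0.050
E         105       80      7.813
F          76       80      0.200
G         103       80      6.613
H          66       80      2.450
The largest term is for E: 7.81.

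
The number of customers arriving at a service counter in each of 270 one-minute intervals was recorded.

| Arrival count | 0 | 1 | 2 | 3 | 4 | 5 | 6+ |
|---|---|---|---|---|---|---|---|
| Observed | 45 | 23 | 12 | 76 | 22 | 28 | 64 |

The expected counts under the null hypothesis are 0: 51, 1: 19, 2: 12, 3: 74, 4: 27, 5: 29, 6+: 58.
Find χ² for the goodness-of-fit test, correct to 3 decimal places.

cat         O        E   (O−E)²/E
0          45       51     0.7059
1          23       19     0.8421
2          12       12     0.0000
3          76       74     0.0541
4          22       27     0.9259
5          28       29     0.0345
6+         64       58     0.6207
Sum = 3.183

3.183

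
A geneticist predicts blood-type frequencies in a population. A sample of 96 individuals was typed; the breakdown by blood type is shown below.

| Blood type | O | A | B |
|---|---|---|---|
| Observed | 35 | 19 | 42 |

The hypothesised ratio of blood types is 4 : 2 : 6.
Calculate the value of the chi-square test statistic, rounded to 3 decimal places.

1.594

Ratio total = 12. Expected counts: 96×4/12 = 32, 96×2/12 = 16, 96×6/12 = 48.
χ² = (35−32)²/32 + (19−16)²/16 + (42−48)²/48
   = 0.2813 + 0.5625 + 0.7500
Sum = 1.594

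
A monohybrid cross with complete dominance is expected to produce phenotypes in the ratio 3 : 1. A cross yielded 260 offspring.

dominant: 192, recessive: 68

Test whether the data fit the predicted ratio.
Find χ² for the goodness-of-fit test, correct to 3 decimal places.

Ratio total = 4. Expected counts: 260×3/4 = 195, 260×1/4 = 65.
dominant: (192 − 195)²/195 = 9/195 = 0.0462
recessive: (68 − 65)²/65 = 9/65 = 0.1385
Sum = 0.185

0.185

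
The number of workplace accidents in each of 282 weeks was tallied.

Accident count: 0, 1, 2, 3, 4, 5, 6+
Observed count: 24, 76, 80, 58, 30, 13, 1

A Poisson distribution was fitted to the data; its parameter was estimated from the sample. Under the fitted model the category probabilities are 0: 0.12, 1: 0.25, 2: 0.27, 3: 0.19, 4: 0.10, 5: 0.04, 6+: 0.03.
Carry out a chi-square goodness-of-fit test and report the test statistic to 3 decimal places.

Expected counts E_i = n·p_i: 282×0.12 = 33.84, 282×0.25 = 70.5, 282×0.27 = 76.14, 282×0.19 = 53.58, 282×0.10 = 28.2, 282×0.04 = 11.28, 282×0.03 = 8.46.
χ² = (24−33.84)²/33.84 + (76−70.5)²/70.5 + (80−76.14)²/76.14 + (58−53.58)²/53.58 + (30−28.2)²/28.2 + (13−11.28)²/11.28 + (1−8.46)²/8.46
   = 2.8613 + 0.4291 + 0.1957 + 0.3646 + 0.1149 + 0.2623 + 6.5782
Sum = 10.806

10.806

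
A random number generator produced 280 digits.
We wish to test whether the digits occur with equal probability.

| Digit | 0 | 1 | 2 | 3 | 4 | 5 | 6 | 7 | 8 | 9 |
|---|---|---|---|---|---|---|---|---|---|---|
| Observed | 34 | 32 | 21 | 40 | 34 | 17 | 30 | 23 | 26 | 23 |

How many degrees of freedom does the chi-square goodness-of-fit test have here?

There are k = 10 categories and no parameters were estimated from the data, so df = 10 − 1 = 9.

9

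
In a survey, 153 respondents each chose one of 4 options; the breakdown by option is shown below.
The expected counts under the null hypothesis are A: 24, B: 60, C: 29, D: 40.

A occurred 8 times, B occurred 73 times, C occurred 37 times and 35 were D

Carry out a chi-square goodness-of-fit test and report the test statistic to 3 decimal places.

16.315

cat         O        E   (O−E)²/E
A           8       24    10.6667
B          73       60     2.8167
C          37       29     2.2069
D          35       40     0.6250
Sum = 16.315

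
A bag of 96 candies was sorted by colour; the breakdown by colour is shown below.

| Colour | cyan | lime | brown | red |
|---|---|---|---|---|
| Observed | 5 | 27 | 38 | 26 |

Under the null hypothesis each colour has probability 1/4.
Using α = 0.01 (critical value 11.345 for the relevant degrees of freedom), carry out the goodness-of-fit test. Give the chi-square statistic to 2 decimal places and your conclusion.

23.75; reject

Expected count for each of the 4 categories: 96/4 = 24.
cat         O        E   (O−E)²/E
cyan        5       24     15.042
lime       27       24      0.375
brown      38       24      8.167
red        26       24      0.167
Sum = 23.75
df = 3. Since 23.75 > 11.345, we reject H₀.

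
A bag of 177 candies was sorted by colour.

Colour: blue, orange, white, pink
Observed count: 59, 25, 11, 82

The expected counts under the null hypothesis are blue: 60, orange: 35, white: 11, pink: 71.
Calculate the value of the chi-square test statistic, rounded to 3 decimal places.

χ² = (59−60)²/60 + (25−35)²/35 + (11−11)²/11 + (82−71)²/71
   = 0.0167 + 2.8571 + 0.0000 + 1.7042
Sum = 4.578

4.578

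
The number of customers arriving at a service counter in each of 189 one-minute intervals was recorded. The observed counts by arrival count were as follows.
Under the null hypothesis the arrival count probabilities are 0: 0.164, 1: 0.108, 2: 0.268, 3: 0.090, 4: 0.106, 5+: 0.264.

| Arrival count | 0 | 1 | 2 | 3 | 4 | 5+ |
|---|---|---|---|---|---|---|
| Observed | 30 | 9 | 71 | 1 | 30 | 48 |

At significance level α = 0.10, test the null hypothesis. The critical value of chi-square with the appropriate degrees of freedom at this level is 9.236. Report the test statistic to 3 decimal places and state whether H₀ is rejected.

34.685; reject

Expected counts E_i = n·p_i: 189×0.164 = 30.996, 189×0.108 = 20.412, 189×0.268 = 50.652, 189×0.090 = 17.01, 189×0.106 = 20.034, 189×0.264 = 49.896.
0: (30 − 30.996)²/30.996 = 0.992016/30.996 = 0.0320
1: (9 − 20.412)²/20.412 = 130.233744/20.412 = 6.3803
2: (71 − 50.652)²/50.652 = 414.041104/50.652 = 8.1742
3: (1 − 17.01)²/17.01 = 256.3201/17.01 = 15.0688
4: (30 − 20.034)²/20.034 = 99.321156/20.034 = 4.9576
5+: (48 − 49.896)²/49.896 = 3.594816/49.896 = 0.0720
Sum = 34.685
df = 5. Since 34.685 > 9.236, we reject H₀.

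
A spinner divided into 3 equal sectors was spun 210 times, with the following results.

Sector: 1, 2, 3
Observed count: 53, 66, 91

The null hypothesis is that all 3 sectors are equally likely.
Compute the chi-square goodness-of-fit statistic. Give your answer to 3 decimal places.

10.657

Expected count for each of the 3 categories: 210/3 = 70.
χ² = (53−70)²/70 + (66−70)²/70 + (91−70)²/70
   = 4.1286 + 0.2286 + 6.3000
Sum = 10.657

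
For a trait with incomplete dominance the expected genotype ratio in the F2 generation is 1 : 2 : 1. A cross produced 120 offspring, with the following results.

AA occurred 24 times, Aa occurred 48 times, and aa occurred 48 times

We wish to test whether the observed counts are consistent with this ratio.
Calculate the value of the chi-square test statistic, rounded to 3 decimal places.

Ratio total = 4. Expected counts: 120×1/4 = 30, 120×2/4 = 60, 120×1/4 = 30.
cat         O        E   (O−E)²/E
AA         24       30     1.2000
Aa         48       60     2.4000
aa         48       30    10.8000
Sum = 14.400

14.400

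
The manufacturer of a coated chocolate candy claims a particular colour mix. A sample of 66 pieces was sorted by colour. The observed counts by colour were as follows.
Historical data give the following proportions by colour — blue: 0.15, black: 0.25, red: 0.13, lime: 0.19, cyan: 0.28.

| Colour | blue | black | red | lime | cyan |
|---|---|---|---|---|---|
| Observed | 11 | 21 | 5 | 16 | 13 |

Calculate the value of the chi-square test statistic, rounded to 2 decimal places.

5.42

Expected counts E_i = n·p_i: 66×0.15 = 9.9, 66×0.25 = 16.5, 66×0.13 = 8.58, 66×0.19 = 12.54, 66×0.28 = 18.48.
blue: (11 − 9.9)²/9.9 = 1.21/9.9 = 0.122
black: (21 − 16.5)²/16.5 = 20.25/16.5 = 1.227
red: (5 − 8.58)²/8.58 = 12.8164/8.58 = 1.494
lime: (16 − 12.54)²/12.54 = 11.9716/12.54 = 0.955
cyan: (13 − 18.48)²/18.48 = 30.0304/18.48 = 1.625
Sum = 5.42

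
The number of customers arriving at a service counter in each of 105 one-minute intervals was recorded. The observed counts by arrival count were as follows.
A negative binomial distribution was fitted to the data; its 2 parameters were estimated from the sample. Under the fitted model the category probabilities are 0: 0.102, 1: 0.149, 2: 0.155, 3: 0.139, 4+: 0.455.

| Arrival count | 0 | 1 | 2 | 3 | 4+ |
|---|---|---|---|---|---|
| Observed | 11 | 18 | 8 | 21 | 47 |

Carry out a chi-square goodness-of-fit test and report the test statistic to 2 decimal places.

7.39

Expected counts E_i = n·p_i: 105×0.102 = 10.71, 105×0.149 = 15.645, 105×0.155 = 16.275, 105×0.139 = 14.595, 105×0.455 = 47.775.
cat         O        E   (O−E)²/E
0          11    10.71      0.008
1          18   15.645      0.354
2           8   16.275      4.207
3          21   14.595      2.811
4+         47   47.775      0.013
Sum = 7.39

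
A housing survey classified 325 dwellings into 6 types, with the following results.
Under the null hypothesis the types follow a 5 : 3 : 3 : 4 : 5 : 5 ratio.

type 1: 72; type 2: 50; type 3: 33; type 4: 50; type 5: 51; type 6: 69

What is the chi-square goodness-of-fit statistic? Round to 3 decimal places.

8.118

Ratio total = 25. Expected counts: 325×5/25 = 65, 325×3/25 = 39, 325×3/25 = 39, 325×4/25 = 52, 325×5/25 = 65, 325×5/25 = 65.
cat         O        E   (O−E)²/E
type 1     72       65     0.7538
type 2     50       39     3.1026
type 3     33       39     0.9231
type 4     50       52     0.0769
type 5     51       65     3.0154
type 6     69       65     0.2462
Sum = 8.118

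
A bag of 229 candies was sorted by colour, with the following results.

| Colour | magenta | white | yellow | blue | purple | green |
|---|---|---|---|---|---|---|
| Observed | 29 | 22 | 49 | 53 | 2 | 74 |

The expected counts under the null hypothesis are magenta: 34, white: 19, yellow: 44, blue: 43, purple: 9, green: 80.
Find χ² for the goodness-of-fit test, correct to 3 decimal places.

9.997

magenta: (29 − 34)²/34 = 25/34 = 0.7353
white: (22 − 19)²/19 = 9/19 = 0.4737
yellow: (49 − 44)²/44 = 25/44 = 0.5682
blue: (53 − 43)²/43 = 100/43 = 2.3256
purple: (2 − 9)²/9 = 49/9 = 5.4444
green: (74 − 80)²/80 = 36/80 = 0.4500
Sum = 9.997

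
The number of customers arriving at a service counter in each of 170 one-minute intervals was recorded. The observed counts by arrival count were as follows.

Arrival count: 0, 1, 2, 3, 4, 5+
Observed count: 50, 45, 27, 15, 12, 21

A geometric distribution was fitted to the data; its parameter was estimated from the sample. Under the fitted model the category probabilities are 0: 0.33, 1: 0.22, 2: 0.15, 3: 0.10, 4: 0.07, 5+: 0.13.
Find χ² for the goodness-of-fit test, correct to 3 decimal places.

Expected counts E_i = n·p_i: 170×0.33 = 56.1, 170×0.22 = 37.4, 170×0.15 = 25.5, 170×0.10 = 17, 170×0.07 = 11.9, 170×0.13 = 22.1.
0: (50 − 56.1)²/56.1 = 37.21/56.1 = 0.6633
1: (45 − 37.4)²/37.4 = 57.76/37.4 = 1.5444
2: (27 − 25.5)²/25.5 = 2.25/25.5 = 0.0882
3: (15 − 17)²/17 = 4/17 = 0.2353
4: (12 − 11.9)²/11.9 = 0.01/11.9 = 0.0008
5+: (21 − 22.1)²/22.1 = 1.21/22.1 = 0.0548
Sum = 2.587

2.587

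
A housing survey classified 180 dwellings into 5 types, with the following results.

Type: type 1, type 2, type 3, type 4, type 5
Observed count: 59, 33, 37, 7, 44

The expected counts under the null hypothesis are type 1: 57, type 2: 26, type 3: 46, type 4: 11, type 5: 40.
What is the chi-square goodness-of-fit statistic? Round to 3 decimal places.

cat         O        E   (O−E)²/E
type 1     59       57     0.0702
type 2     33       26     1.8846
type 3     37       46     1.7609
type 4      7       11     1.4545
type 5     44       40     0.4000
Sum = 5.570

5.570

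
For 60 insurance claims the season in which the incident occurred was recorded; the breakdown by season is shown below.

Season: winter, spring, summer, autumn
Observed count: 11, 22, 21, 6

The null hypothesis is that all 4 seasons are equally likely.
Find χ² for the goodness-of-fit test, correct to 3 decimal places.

Under H₀ each category has probability 1/4, so each expected count is 60/4 = 15.
winter: (11 − 15)²/15 = 16/15 = 1.0667
spring: (22 − 15)²/15 = 49/15 = 3.2667
summer: (21 − 15)²/15 = 36/15 = 2.4000
autumn: (6 − 15)²/15 = 81/15 = 5.4000
Sum = 12.133

12.133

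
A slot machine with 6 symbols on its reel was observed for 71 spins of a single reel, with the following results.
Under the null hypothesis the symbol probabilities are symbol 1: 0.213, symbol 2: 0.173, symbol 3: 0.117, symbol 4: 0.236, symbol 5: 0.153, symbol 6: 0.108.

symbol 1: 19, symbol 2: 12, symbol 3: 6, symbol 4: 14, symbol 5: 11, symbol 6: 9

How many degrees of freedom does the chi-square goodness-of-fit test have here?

There are k = 6 categories and no parameters were estimated from the data, so df = 6 − 1 = 5.

5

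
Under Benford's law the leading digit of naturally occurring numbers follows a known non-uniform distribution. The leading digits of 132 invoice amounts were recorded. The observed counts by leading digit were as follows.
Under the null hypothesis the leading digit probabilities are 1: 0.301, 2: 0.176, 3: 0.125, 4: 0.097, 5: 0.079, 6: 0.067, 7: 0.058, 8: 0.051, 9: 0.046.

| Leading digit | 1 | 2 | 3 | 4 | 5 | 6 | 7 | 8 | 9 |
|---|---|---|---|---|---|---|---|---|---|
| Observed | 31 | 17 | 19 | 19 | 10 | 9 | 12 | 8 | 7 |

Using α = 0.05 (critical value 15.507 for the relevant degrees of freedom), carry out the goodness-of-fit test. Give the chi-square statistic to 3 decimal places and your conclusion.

9.834; do not reject

Expected counts E_i = n·p_i: 132×0.301 = 39.732, 132×0.176 = 23.232, 132×0.125 = 16.5, 132×0.097 = 12.804, 132×0.079 = 10.428, 132×0.067 = 8.844, 132×0.058 = 7.656, 132×0.051 = 6.732, 132×0.046 = 6.072.
1: (31 − 39.732)²/39.732 = 76.247824/39.732 = 1.9191
2: (17 − 23.232)²/23.232 = 38.837824/23.232 = 1.6717
3: (19 − 16.5)²/16.5 = 6.25/16.5 = 0.3788
4: (19 − 12.804)²/12.804 = 38.390416/12.804 = 2.9983
5: (10 − 10.428)²/10.428 = 0.183184/10.428 = 0.0176
6: (9 − 8.844)²/8.844 = 0.024336/8.844 = 0.0028
7: (12 − 7.656)²/7.656 = 18.870336/7.656 = 2.4648
8: (8 − 6.732)²/6.732 = 1.607824/6.732 = 0.2388
9: (7 − 6.072)²/6.072 = 0.861184/6.072 = 0.1418
Sum = 9.834
df = 8. Since 9.834 < 15.507, we do not reject H₀.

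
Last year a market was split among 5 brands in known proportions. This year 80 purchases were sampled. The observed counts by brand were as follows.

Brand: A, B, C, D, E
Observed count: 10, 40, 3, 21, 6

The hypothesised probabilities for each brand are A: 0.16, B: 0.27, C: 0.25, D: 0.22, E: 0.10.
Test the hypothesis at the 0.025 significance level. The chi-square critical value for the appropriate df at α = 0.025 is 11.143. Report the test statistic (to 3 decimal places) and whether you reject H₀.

31.893; reject

Expected counts E_i = n·p_i: 80×0.16 = 12.8, 80×0.27 = 21.6, 80×0.25 = 20, 80×0.22 = 17.6, 80×0.10 = 8.
A: (10 − 12.8)²/12.8 = 7.84/12.8 = 0.6125
B: (40 − 21.6)²/21.6 = 338.56/21.6 = 15.6741
C: (3 − 20)²/20 = 289/20 = 14.4500
D: (21 − 17.6)²/17.6 = 11.56/17.6 = 0.6568
E: (6 − 8)²/8 = 4/8 = 0.5000
Sum = 31.893
df = 4. Since 31.893 > 11.143, we reject H₀.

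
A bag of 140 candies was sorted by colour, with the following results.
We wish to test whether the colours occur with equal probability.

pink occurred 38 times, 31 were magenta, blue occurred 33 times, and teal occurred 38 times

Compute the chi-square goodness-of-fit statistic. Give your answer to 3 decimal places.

Under H₀ each category has probability 1/4, so each expected count is 140/4 = 35.
pink: (38 − 35)²/35 = 9/35 = 0.2571
magenta: (31 − 35)²/35 = 16/35 = 0.4571
blue: (33 − 35)²/35 = 4/35 = 0.1143
teal: (38 − 35)²/35 = 9/35 = 0.2571
Sum = 1.086

1.086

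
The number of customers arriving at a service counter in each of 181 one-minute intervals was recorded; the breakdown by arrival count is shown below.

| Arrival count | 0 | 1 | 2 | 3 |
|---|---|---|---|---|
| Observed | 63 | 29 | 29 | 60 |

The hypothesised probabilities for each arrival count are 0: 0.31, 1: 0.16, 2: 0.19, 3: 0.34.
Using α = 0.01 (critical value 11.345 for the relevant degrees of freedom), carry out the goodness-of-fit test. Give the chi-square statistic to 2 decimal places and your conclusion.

1.73; do not reject

Expected counts E_i = n·p_i: 181×0.31 = 56.11, 181×0.16 = 28.96, 181×0.19 = 34.39, 181×0.34 = 61.54.
χ² = (63−56.11)²/56.11 + (29−28.96)²/28.96 + (29−34.39)²/34.39 + (60−61.54)²/61.54
   = 0.846 + 0.000 + 0.845 + 0.039
Sum = 1.73
df = 3. Since 1.73 < 11.345, we do not reject H₀.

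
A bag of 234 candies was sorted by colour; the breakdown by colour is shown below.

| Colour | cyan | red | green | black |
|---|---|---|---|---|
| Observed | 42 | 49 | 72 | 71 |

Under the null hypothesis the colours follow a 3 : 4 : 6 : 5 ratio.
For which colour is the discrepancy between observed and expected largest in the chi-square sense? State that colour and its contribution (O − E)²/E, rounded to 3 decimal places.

Ratio total = 18. Expected counts: 234×3/18 = 39, 234×4/18 = 52, 234×6/18 = 78, 234×5/18 = 65.
cat         O        E   (O−E)²/E
cyan       42       39     0.2308
red        49       52     0.1731
green      72       78     0.4615
black      71       65     0.5538
The largest term is for black: 0.554.

black, 0.554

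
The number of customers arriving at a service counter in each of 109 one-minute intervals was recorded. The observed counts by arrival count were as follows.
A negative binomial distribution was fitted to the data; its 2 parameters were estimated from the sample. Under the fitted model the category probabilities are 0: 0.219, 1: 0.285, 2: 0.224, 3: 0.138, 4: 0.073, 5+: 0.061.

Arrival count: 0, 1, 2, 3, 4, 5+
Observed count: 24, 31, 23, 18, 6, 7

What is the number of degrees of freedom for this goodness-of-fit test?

There are k = 6 categories and 2 parameters estimated from the data, so df = 6 − 1 − 2 = 3.

3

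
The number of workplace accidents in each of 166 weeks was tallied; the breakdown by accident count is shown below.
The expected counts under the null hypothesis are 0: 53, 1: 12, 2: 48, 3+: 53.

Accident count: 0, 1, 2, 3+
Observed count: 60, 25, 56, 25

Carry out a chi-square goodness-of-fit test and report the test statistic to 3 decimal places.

0: (60 − 53)²/53 = 49/53 = 0.9245
1: (25 − 12)²/12 = 169/12 = 14.0833
2: (56 − 48)²/48 = 64/48 = 1.3333
3+: (25 − 53)²/53 = 784/53 = 14.7925
Sum = 31.134

31.134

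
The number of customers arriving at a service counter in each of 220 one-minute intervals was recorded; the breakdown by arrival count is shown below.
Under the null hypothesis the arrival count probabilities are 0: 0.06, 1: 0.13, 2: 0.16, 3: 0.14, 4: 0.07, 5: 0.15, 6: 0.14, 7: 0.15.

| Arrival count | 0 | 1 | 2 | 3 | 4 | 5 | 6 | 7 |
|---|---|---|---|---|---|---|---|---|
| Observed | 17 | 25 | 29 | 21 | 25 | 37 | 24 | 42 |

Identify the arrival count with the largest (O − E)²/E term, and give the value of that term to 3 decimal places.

Expected counts E_i = n·p_i: 220×0.06 = 13.2, 220×0.13 = 28.6, 220×0.16 = 35.2, 220×0.14 = 30.8, 220×0.07 = 15.4, 220×0.15 = 33, 220×0.14 = 30.8, 220×0.15 = 33.
cat         O        E   (O−E)²/E
0          17     13.2     1.0939
1          25     28.6     0.4531
2          29     35.2     1.0920
3          21     30.8     3.1182
4          25     15.4     5.9844
5          37       33     0.4848
6          24     30.8     1.5013
7          42       33     2.4545
The largest term is for 4: 5.984.

4, 5.984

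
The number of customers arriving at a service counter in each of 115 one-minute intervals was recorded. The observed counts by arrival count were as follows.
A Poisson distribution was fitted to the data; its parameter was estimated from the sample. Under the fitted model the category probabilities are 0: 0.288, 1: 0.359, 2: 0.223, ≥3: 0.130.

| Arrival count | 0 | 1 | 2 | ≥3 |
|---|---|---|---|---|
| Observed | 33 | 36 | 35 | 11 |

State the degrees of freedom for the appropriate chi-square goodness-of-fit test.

2

There are k = 4 categories and 1 parameter estimated from the data, so df = 4 − 1 − 1 = 2.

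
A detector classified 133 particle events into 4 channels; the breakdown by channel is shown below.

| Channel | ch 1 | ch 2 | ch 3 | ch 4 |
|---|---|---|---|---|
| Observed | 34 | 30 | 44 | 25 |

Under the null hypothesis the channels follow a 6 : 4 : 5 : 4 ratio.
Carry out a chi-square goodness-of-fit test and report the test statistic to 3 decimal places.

4.302

Ratio total = 19. Expected counts: 133×6/19 = 42, 133×4/19 = 28, 133×5/19 = 35, 133×4/19 = 28.
cat         O        E   (O−E)²/E
ch 1       34       42     1.5238
ch 2       30       28     0.1429
ch 3       44       35     2.3143
ch 4       25       28     0.3214
Sum = 4.302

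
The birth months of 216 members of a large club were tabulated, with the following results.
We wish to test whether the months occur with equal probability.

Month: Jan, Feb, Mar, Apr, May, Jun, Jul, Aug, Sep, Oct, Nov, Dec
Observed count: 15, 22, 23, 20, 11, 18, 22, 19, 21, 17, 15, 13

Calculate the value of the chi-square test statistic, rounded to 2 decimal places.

9.11

Expected count for each of the 12 categories: 216/12 = 18.
χ² = (15−18)²/18 + (22−18)²/18 + (23−18)²/18 + (20−18)²/18 + (11−18)²/18 + (18−18)²/18 + (22−18)²/18 + (19−18)²/18 + (21−18)²/18 + (17−18)²/18 + (15−18)²/18 + (13−18)²/18
   = 0.500 + 0.889 + 1.389 + 0.222 + 2.722 + 0.000 + 0.889 + 0.056 + 0.500 + 0.056 + 0.500 + 1.389
Sum = 9.11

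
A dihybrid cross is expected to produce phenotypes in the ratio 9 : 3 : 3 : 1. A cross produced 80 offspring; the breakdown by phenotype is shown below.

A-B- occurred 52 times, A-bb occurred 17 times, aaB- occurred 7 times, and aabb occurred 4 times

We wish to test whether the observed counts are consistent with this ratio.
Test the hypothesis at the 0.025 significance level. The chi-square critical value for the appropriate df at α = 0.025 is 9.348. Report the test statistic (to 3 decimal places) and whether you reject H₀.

Ratio total = 16. Expected counts: 80×9/16 = 45, 80×3/16 = 15, 80×3/16 = 15, 80×1/16 = 5.
χ² = (52−45)²/45 + (17−15)²/15 + (7−15)²/15 + (4−5)²/5
   = 1.0889 + 0.2667 + 4.2667 + 0.2000
Sum = 5.822
df = 3. Since 5.822 < 9.348, we do not reject H₀.

5.822; do not reject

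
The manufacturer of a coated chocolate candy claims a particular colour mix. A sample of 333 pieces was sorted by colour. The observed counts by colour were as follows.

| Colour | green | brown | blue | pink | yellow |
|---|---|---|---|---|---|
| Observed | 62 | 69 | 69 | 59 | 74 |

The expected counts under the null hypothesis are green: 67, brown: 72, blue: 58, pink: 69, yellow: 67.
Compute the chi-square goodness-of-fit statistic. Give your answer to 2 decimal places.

χ² = (62−67)²/67 + (69−72)²/72 + (69−58)²/58 + (59−69)²/69 + (74−67)²/67
   = 0.373 + 0.125 + 2.086 + 1.449 + 0.731
Sum = 4.76

4.76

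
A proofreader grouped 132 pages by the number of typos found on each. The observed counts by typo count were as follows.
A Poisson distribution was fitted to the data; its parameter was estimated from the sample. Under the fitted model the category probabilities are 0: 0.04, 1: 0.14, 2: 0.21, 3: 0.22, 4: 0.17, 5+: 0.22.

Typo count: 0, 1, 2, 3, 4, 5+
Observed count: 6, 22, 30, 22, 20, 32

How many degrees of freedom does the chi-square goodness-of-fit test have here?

There are k = 6 categories and 1 parameter estimated from the data, so df = 6 − 1 − 1 = 4.

4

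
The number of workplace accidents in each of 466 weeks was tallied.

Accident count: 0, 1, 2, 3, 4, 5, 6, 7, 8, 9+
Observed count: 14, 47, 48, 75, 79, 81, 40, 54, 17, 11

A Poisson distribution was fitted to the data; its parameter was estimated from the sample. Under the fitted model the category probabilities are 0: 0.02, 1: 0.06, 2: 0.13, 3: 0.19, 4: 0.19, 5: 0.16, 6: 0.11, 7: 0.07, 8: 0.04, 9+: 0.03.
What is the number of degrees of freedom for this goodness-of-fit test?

8

There are k = 10 categories and 1 parameter estimated from the data, so df = 10 − 1 − 1 = 8.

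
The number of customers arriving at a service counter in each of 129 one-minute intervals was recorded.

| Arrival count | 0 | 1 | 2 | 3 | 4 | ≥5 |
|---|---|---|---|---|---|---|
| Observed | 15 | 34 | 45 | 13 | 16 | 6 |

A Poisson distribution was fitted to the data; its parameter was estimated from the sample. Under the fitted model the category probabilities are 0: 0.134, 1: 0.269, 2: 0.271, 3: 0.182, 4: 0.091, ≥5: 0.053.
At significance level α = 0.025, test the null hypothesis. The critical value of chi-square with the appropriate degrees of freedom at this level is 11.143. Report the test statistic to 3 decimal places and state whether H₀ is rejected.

9.526; do not reject

Expected counts E_i = n·p_i: 129×0.134 = 17.286, 129×0.269 = 34.701, 129×0.271 = 34.959, 129×0.182 = 23.478, 129×0.091 = 11.739, 129×0.053 = 6.837.
χ² = (15−17.286)²/17.286 + (34−34.701)²/34.701 + (45−34.959)²/34.959 + (13−23.478)²/23.478 + (16−11.739)²/11.739 + (6−6.837)²/6.837
   = 0.3023 + 0.0142 + 2.8840 + 4.6762 + 1.5466 + 0.1025
Sum = 9.526
df = 4. Since 9.526 < 11.143, we do not reject H₀.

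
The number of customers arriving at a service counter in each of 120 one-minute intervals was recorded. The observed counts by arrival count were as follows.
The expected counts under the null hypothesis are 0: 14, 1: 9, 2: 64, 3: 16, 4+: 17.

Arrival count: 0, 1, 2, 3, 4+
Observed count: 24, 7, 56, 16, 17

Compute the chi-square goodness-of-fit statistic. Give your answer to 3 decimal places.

cat         O        E   (O−E)²/E
0          24       14     7.1429
1           7        9     0.4444
2          56       64     1.0000
3          16       16     0.0000
4+         17       17     0.0000
Sum = 8.587

8.587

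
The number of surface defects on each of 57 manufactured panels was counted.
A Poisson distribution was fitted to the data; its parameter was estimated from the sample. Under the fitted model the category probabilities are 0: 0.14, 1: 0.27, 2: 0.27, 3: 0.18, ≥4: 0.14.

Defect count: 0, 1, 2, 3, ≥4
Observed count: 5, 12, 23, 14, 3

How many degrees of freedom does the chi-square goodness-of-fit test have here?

3

There are k = 5 categories and 1 parameter estimated from the data, so df = 5 − 1 − 1 = 3.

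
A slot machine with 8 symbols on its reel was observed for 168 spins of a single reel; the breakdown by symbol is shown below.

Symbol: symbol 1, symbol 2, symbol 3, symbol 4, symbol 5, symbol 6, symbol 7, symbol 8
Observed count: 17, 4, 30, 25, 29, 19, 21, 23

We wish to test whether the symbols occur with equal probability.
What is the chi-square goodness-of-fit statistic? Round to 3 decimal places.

22.571

Expected count for each of the 8 categories: 168/8 = 21.
cat           O        E   (O−E)²/E
symbol 1     17       21     0.7619
symbol 2      4       21    13.7619
symbol 3     30       21     3.8571
symbol 4     25       21     0.7619
symbol 5     29       21     3.0476
symbol 6     19       21     0.1905
symbol 7     21       21     0.0000
symbol 8     23       21     0.1905
Sum = 22.571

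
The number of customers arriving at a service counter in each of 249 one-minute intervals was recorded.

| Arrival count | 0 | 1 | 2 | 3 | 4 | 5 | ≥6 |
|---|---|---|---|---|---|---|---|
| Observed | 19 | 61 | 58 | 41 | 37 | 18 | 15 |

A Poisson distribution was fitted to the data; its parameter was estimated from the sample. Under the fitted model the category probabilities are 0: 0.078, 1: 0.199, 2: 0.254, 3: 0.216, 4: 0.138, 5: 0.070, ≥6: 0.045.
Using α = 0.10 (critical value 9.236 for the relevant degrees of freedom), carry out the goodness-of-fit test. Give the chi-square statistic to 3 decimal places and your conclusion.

Expected counts E_i = n·p_i: 249×0.078 = 19.422, 249×0.199 = 49.551, 249×0.254 = 63.246, 249×0.216 = 53.784, 249×0.138 = 34.362, 249×0.070 = 17.43, 249×0.045 = 11.205.
cat         O        E   (O−E)²/E
0          19   19.422     0.0092
1          61   49.551     2.6453
2          58   63.246     0.4351
3          41   53.784     3.0386
4          37   34.362     0.2025
5          18    17.43     0.0186
≥6         15   11.205     1.2853
Sum = 7.635
df = 5. Since 7.635 < 9.236, we do not reject H₀.

7.635; do not reject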